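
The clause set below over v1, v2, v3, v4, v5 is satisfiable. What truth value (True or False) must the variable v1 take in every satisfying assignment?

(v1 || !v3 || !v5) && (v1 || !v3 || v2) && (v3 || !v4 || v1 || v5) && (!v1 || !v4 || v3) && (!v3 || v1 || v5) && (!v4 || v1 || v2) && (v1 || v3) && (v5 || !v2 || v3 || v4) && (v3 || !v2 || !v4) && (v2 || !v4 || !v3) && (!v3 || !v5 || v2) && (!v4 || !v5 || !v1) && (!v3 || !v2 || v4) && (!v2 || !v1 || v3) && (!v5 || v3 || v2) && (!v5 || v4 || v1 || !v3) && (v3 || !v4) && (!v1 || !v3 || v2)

True

Suppose v1 = false.
From the singleton clause (v3), v3 = true.
From the singleton clause (!v5), v5 = false.
But (v5) is also a unit clause — contradiction.
So every satisfying assignment has v1 = True.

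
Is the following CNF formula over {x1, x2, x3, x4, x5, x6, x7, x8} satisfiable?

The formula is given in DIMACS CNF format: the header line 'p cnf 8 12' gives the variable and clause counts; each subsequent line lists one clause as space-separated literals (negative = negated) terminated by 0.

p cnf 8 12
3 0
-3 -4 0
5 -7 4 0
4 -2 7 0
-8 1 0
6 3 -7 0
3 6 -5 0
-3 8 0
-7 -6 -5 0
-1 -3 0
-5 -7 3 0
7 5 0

No, unsatisfiable

From the singleton clause (x3), x3 = True.
From the singleton clause (¬x4), x4 = False.
From the singleton clause (x8), x8 = True.
From the singleton clause (x1), x1 = True.
That conflicts with the unit clause (¬x1).
No assignment satisfies every clause.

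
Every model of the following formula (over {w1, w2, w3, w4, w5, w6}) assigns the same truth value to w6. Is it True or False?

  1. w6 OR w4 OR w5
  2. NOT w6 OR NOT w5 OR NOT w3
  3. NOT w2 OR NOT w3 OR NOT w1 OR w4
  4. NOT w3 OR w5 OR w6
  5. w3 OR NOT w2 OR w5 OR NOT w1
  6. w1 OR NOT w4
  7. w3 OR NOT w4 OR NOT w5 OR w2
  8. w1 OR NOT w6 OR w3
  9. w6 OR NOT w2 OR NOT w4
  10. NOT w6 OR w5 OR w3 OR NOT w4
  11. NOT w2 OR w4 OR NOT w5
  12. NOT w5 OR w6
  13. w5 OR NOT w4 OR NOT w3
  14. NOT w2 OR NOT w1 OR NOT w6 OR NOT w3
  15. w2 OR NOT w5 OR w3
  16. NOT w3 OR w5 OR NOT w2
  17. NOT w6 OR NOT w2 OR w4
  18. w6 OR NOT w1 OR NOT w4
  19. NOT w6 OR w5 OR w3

True

Suppose w6 = false.
The clause (NOT w5) is unit, so w5 = false.
The clause (w4) is unit, so w4 = true.
The clause (NOT w3) is unit, so w3 = false.
The clause (w1) is unit, so w1 = true.
But (NOT w1) is also a unit clause — contradiction.
So every satisfying assignment has w6 = True.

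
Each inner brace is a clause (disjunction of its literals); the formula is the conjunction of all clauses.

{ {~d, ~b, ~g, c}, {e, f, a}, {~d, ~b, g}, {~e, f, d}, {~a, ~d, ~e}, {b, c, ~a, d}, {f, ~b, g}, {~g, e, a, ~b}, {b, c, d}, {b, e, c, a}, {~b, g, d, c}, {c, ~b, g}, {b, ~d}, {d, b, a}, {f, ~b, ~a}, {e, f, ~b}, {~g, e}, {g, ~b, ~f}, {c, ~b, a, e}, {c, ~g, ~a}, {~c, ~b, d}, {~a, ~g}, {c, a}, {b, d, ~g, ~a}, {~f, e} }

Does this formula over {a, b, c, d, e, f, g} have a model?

Satisfiable

Case b = 0:
(~d) alone gives d = 0.
(c) alone gives c = 1.
(a) alone gives a = 1.
(~g) alone gives g = 0.
Case e = 0:
(~f) alone gives f = 0.
Every clause now holds.
A satisfying assignment: a=1,  b=0,  c=1,  d=0,  e=0,  f=0,  g=0.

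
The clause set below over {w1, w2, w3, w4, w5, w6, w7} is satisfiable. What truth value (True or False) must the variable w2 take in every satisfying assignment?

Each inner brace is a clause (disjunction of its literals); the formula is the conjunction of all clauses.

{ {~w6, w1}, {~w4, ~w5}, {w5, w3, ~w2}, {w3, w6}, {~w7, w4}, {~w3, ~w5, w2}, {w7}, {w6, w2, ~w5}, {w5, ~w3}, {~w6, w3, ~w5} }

Suppose w2 = 1.
Unit clause (w7) forces w7 = 1.
Unit clause (w4) forces w4 = 1.
Unit clause (~w5) forces w5 = 0.
Unit clause (w3) forces w3 = 1.
But (~w3) is also a unit clause — contradiction.
So every satisfying assignment has w2 = False.

False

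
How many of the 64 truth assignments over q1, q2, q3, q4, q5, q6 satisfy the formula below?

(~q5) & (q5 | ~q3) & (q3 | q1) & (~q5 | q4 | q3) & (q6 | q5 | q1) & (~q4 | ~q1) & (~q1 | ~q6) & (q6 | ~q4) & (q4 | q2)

There are 2^6 = 64 truth assignments over (q1, q2, q3, q4, q5, q6).
Split on q2. With q2 = 1, the clauses containing q2 are satisfied and ~q2 drops from the rest; 1 of the 2^5 = 32 assignments to the other variables satisfy what remains.
With q2 = 0, by the same count on the reduced clause set, 0 assignments work.
(One model: q1=T, q2=T, q3=F, q4=F, q5=F, q6=F.)
Total: 1 + 0 = 1.

1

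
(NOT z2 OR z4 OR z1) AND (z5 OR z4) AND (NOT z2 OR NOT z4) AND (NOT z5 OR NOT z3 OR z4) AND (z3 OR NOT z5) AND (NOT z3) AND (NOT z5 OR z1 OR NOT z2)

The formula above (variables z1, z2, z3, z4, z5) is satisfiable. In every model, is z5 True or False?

False

Suppose z5 = true.
From the singleton clause (z3), z3 = true.
Now (NOT z3) is unsatisfied and unit — conflict.
So every satisfying assignment has z5 = False.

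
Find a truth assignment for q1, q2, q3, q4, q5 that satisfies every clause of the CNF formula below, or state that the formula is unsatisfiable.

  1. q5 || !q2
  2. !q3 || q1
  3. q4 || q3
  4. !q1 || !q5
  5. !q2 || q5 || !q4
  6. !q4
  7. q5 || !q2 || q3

q1: true; q2: false; q3: true; q4: false; q5: false

The clause (!q4) is unit, so q4 = false.
The clause (q3) is unit, so q3 = true.
The clause (q1) is unit, so q1 = true.
The clause (!q5) is unit, so q5 = false.
The clause (!q2) is unit, so q2 = false.
This assignment satisfies each clause.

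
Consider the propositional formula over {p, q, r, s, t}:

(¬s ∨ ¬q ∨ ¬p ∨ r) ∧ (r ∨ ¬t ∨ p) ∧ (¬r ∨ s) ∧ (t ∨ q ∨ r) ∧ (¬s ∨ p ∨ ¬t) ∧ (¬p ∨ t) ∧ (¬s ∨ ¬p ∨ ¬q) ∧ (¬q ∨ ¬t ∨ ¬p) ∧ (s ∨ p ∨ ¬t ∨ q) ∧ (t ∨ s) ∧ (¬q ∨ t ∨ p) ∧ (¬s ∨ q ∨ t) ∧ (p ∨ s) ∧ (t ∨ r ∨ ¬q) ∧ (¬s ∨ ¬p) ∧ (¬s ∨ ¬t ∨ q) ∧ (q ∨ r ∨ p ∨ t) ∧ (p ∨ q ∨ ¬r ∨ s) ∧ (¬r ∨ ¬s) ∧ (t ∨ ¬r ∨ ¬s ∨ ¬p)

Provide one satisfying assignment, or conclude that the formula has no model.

Try r = False.
Try t = True.
Unit clause (p) forces p = True.
Unit clause (¬q) forces q = False.
Unit clause (¬s) forces s = False.
This assignment satisfies each clause.

p=True, q=False, r=False, s=False, t=True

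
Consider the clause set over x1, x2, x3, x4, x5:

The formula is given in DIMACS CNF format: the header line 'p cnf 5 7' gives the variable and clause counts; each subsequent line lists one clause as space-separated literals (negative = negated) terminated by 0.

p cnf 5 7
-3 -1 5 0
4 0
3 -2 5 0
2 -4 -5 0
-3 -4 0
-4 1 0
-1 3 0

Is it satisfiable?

(x4) alone gives x4 = True.
(¬x3) alone gives x3 = False.
(x1) alone gives x1 = True.
But (¬x1) is also a unit clause — contradiction.
No assignment satisfies every clause.

No, unsatisfiable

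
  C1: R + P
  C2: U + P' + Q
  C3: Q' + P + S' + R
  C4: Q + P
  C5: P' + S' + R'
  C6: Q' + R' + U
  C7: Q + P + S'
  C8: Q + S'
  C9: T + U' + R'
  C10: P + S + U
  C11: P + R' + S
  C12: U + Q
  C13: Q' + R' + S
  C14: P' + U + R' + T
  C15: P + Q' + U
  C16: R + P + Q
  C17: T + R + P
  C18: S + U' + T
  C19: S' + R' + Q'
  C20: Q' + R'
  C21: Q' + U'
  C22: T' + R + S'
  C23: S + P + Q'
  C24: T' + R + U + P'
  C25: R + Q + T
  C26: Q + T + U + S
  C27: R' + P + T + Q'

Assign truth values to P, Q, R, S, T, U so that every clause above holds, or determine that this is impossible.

P ↦ 1,  Q ↦ 0,  R ↦ 1,  S ↦ 0,  T ↦ 1,  U ↦ 1

Suppose R = 1.
From the singleton clause (Q'), Q = 0.
From the singleton clause (P), P = 1.
From the singleton clause (U), U = 1.
From the singleton clause (S'), S = 0.
From the singleton clause (T), T = 1.
Every clause now holds.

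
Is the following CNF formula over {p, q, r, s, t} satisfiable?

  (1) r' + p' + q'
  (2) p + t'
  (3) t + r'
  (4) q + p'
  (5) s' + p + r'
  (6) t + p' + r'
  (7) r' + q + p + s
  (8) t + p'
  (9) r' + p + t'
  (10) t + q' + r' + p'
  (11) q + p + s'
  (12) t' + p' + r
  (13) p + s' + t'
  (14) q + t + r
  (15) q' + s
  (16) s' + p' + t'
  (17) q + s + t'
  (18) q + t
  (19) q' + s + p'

Yes

Suppose p = 0.
The clause (t') is unit, so t = 0.
The clause (r') is unit, so r = 0.
The clause (q) is unit, so q = 1.
The clause (s) is unit, so s = 1.
Every clause now holds.
A satisfying assignment: p: 0; q: 1; r: 0; s: 1; t: 0.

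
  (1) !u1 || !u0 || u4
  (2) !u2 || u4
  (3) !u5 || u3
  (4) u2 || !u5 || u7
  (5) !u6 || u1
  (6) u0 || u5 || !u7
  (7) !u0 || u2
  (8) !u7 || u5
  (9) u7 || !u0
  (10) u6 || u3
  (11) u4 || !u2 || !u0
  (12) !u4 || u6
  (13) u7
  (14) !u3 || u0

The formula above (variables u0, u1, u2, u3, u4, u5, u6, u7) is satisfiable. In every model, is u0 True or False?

True

Suppose u0 = false.
From the singleton clause (u7), u7 = true.
From the singleton clause (u5), u5 = true.
From the singleton clause (u3), u3 = true.
Now (!u3) is unsatisfied and unit — conflict.
So every satisfying assignment has u0 = True.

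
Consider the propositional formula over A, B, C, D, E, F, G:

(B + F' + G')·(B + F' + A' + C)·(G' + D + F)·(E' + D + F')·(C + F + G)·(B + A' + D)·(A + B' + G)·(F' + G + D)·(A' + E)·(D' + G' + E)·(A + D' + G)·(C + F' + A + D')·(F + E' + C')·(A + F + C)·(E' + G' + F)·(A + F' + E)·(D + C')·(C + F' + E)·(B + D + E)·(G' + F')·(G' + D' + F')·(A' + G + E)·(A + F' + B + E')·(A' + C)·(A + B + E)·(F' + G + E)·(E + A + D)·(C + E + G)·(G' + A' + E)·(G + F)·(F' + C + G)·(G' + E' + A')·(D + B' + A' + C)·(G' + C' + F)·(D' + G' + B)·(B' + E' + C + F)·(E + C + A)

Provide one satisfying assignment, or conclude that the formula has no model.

A: 1, B: 0, C: 1, D: 1, E: 1, F: 1, G: 0

Case A = 1:
From the singleton clause (E), E = 1.
From the singleton clause (C), C = 1.
From the singleton clause (F), F = 1.
From the singleton clause (D), D = 1.
From the singleton clause (G'), G = 0.
No clause remains; B is free.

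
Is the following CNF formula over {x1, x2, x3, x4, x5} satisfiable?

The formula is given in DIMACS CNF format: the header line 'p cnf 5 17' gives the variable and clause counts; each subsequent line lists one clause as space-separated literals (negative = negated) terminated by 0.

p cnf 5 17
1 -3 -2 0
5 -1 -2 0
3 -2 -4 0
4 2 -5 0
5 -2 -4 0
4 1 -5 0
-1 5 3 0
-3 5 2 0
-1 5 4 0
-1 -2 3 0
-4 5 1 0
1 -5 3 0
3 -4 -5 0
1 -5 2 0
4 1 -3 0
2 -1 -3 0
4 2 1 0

Suppose x1 = False.
Suppose x3 = False.
Unit clause (¬x5) forces x5 = False.
Unit clause (¬x4) forces x4 = False.
Unit clause (x2) forces x2 = True.
This assignment satisfies each clause.
A satisfying assignment: x1 ↦ False, x2 ↦ True, x3 ↦ False, x4 ↦ False, x5 ↦ False.

Yes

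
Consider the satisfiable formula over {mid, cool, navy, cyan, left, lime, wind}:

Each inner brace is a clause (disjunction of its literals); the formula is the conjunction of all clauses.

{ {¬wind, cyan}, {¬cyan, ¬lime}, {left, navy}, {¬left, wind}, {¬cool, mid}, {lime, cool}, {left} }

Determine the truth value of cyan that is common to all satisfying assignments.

True

Suppose cyan = False.
(¬wind) alone gives wind = False.
(¬left) alone gives left = False.
Now (left) is unsatisfied and unit — conflict.
So every satisfying assignment has cyan = True.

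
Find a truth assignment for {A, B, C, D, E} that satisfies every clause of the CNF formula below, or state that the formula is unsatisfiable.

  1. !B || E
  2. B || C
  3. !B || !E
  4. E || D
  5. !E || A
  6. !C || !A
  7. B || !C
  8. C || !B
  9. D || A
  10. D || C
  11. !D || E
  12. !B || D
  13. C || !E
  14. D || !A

Case B = false:
(C) alone gives C = true.
Now (!C) is unsatisfied and unit — conflict.
That branch fails; take B = true instead.
(E) alone gives E = true.
Now (!E) is unsatisfied and unit — conflict.
Neither B = true nor B = false works.

UNSATISFIABLE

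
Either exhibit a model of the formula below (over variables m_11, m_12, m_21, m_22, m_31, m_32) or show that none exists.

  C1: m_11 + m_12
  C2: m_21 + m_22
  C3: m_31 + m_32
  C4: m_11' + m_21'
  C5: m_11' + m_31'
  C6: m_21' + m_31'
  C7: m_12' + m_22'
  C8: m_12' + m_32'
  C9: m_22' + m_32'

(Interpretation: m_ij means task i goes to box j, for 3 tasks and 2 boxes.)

UNSATISFIABLE

Try m_11 = 1.
The clause (m_21') is unit, so m_21 = 0.
The clause (m_22) is unit, so m_22 = 1.
The clause (m_31') is unit, so m_31 = 0.
The clause (m_32) is unit, so m_32 = 1.
That conflicts with the unit clause (m_32').
That branch fails; take m_11 = 0 instead.
The clause (m_12) is unit, so m_12 = 1.
The clause (m_22') is unit, so m_22 = 0.
The clause (m_21) is unit, so m_21 = 1.
The clause (m_31') is unit, so m_31 = 0.
The clause (m_32) is unit, so m_32 = 1.
That conflicts with the unit clause (m_32').
Both values of m_11 lead to a conflict.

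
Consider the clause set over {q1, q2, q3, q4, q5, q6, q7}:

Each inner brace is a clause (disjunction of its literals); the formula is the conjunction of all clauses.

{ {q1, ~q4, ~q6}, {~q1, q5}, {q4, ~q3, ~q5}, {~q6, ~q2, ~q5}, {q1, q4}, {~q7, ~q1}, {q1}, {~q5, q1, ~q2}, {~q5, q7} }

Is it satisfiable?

The clause (q1) is unit, so q1 = 1.
The clause (q5) is unit, so q5 = 1.
The clause (~q7) is unit, so q7 = 0.
That conflicts with the unit clause (q7).
No assignment satisfies every clause.

No, unsatisfiable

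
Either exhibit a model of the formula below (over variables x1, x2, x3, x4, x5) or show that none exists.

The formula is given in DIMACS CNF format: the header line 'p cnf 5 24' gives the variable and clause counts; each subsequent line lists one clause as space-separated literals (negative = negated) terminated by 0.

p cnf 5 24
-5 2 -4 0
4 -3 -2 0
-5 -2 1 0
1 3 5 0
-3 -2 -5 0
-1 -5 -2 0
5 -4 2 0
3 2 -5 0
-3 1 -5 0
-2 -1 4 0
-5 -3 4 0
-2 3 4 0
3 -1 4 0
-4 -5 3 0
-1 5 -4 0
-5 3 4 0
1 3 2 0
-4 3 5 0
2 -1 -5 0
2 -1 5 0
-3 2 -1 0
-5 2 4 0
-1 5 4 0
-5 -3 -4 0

Suppose x5 = False.
Suppose x1 = False.
From the singleton clause (x3), x3 = True.
Suppose x4 = True.
From the singleton clause (x2), x2 = True.
This assignment satisfies each clause.

x1 ↦ False,  x2 ↦ True,  x3 ↦ True,  x4 ↦ True,  x5 ↦ False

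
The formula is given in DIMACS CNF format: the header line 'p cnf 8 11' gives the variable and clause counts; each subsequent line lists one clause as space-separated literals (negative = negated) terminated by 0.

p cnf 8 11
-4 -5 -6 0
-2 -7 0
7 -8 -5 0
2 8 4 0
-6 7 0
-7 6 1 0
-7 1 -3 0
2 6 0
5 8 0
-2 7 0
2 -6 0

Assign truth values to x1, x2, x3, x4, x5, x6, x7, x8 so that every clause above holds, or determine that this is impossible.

Try x2 = False.
Unit clause (x6) forces x6 = True.
Now (¬x6) is unsatisfied and unit — conflict.
So x2 must be the other value — set x2 = True.
Unit clause (¬x7) forces x7 = False.
Now (x7) is unsatisfied and unit — conflict.
Neither x2 = True nor x2 = False works.

UNSATISFIABLE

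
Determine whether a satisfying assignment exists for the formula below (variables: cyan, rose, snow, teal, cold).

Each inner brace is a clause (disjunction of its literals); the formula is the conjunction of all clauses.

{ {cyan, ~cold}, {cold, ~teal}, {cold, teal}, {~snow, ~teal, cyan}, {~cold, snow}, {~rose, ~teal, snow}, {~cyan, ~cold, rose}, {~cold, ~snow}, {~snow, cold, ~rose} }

Unsatisfiable

Case cyan = 1:
Case cold = 1:
The clause (snow) is unit, so snow = 1.
But (~snow) is also a unit clause — contradiction.
Backtrack on cold: now try cold = 0.
The clause (~teal) is unit, so teal = 0.
But (teal) is also a unit clause — contradiction.
Either choice for cold ends in contradiction.
Backtrack on cyan: now try cyan = 0.
The clause (~cold) is unit, so cold = 0.
The clause (~teal) is unit, so teal = 0.
But (teal) is also a unit clause — contradiction.
Either choice for cyan ends in contradiction.
No assignment satisfies every clause.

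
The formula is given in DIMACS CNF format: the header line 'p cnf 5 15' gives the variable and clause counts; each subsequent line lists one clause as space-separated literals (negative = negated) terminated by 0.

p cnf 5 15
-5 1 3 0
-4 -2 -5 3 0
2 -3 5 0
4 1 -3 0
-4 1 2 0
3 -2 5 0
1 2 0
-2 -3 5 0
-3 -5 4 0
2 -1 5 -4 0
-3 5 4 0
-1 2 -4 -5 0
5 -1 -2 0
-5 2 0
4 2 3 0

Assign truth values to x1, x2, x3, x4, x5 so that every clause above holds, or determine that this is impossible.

Branch on x1: set x1 = True.
Branch on x5: set x5 = True.
Unit clause (x2) forces x2 = True.
Branch on x4: set x4 = True.
Unit clause (x3) forces x3 = True.
All clauses are satisfied.

x1: True, x2: True, x3: True, x4: True, x5: True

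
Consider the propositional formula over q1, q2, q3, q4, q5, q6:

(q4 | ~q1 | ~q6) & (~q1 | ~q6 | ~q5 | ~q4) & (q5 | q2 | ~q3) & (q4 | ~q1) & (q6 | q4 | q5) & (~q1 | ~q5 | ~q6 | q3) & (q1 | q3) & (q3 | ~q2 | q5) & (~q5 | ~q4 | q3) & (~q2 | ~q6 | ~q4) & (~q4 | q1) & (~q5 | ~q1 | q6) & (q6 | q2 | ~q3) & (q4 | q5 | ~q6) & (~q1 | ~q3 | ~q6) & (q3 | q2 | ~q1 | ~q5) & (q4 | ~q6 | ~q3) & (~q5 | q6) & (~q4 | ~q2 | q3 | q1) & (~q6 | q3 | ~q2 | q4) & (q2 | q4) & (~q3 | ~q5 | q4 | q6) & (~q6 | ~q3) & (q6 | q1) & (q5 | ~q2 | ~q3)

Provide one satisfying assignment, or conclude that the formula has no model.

Case q4 = 1:
From the singleton clause (q1), q1 = 1.
Case q6 = 0:
From the singleton clause (~q5), q5 = 0.
Case q2 = 0:
From the singleton clause (~q3), q3 = 0.
This assignment satisfies each clause.

q1 ↦ 1,  q2 ↦ 0,  q3 ↦ 0,  q4 ↦ 1,  q5 ↦ 0,  q6 ↦ 0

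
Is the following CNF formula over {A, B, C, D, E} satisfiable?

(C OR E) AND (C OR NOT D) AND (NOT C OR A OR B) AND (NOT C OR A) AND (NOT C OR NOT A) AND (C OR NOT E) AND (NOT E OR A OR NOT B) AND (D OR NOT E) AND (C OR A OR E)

No, unsatisfiable

Branch on C: set C = true.
The clause (A) is unit, so A = true.
But (NOT A) is also a unit clause — contradiction.
Undo C and try C = false.
The clause (E) is unit, so E = true.
But (NOT E) is also a unit clause — contradiction.
Either choice for C ends in contradiction.
No assignment satisfies every clause.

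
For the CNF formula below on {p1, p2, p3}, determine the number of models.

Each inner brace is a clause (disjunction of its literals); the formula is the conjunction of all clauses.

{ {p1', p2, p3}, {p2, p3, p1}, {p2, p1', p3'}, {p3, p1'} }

There are 2^3 = 8 truth assignments over (p1, p2, p3).
Split on p2. With p2 = 1, the clauses containing p2 are satisfied and p2' drops from the rest; 3 of the 2^2 = 4 assignments to the other variables satisfy what remains.
With p2 = 0, by the same count on the reduced clause set, 1 assignment works.
Total: 3 + 1 = 4.

4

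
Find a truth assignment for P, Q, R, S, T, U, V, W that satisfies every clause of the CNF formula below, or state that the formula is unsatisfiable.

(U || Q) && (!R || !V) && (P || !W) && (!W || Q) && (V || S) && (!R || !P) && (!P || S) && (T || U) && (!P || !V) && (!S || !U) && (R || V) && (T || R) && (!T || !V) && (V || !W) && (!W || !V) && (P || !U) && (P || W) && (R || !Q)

Case U = true:
The clause (!S) is unit, so S = false.
The clause (V) is unit, so V = true.
The clause (!R) is unit, so R = false.
The clause (!P) is unit, so P = false.
Now (P) is unsatisfied and unit — conflict.
So U must be the other value — set U = false.
The clause (Q) is unit, so Q = true.
The clause (T) is unit, so T = true.
The clause (!V) is unit, so V = false.
The clause (S) is unit, so S = true.
The clause (R) is unit, so R = true.
The clause (!P) is unit, so P = false.
The clause (!W) is unit, so W = false.
Now (W) is unsatisfied and unit — conflict.
Both values of U lead to a conflict.

UNSATISFIABLE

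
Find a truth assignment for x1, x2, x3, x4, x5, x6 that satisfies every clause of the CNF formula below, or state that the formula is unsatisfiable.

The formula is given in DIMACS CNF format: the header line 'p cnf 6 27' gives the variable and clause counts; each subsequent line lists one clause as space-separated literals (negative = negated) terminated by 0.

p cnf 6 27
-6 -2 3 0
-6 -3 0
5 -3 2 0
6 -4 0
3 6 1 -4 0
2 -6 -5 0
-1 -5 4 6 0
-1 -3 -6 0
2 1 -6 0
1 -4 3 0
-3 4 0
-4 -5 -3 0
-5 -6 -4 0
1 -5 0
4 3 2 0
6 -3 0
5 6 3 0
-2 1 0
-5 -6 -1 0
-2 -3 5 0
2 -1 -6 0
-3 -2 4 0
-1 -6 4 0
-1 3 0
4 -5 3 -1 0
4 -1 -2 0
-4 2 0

UNSATISFIABLE

Case x6 = False:
From the singleton clause (¬x4), x4 = False.
From the singleton clause (¬x3), x3 = False.
From the singleton clause (x2), x2 = True.
From the singleton clause (x5), x5 = True.
From the singleton clause (¬x1), x1 = False.
That conflicts with the unit clause (x1).
Backtrack on x6: now try x6 = True.
From the singleton clause (¬x3), x3 = False.
From the singleton clause (¬x2), x2 = False.
From the singleton clause (¬x5), x5 = False.
From the singleton clause (x1), x1 = True.
That conflicts with the unit clause (¬x1).
Either choice for x6 ends in contradiction.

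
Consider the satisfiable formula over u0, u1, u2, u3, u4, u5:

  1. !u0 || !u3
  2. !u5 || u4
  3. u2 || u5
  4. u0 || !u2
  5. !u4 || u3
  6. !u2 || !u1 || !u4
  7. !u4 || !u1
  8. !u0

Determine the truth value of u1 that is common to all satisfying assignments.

Suppose u1 = true.
The clause (!u4) is unit, so u4 = false.
The clause (!u5) is unit, so u5 = false.
The clause (u2) is unit, so u2 = true.
The clause (u0) is unit, so u0 = true.
Now (!u0) is unsatisfied and unit — conflict.
So every satisfying assignment has u1 = False.

False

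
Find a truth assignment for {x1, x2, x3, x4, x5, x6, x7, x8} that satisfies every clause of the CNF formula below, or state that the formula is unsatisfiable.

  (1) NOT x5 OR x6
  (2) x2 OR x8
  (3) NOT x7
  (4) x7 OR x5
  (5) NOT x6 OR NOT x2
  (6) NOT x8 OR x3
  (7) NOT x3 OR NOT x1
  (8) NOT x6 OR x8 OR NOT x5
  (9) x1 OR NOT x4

x1: false, x2: false, x3: true, x4: false, x5: true, x6: true, x7: false, x8: true

From the singleton clause (NOT x7), x7 = false.
From the singleton clause (x5), x5 = true.
From the singleton clause (x6), x6 = true.
From the singleton clause (NOT x2), x2 = false.
From the singleton clause (x8), x8 = true.
From the singleton clause (x3), x3 = true.
From the singleton clause (NOT x1), x1 = false.
From the singleton clause (NOT x4), x4 = false.
Every clause now holds.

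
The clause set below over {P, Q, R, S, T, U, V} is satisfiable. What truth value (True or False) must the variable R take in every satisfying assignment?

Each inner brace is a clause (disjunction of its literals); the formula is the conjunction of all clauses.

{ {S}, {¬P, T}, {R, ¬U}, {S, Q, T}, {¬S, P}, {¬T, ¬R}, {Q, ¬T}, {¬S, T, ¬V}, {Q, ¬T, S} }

Suppose R = True.
From the singleton clause (S), S = True.
From the singleton clause (P), P = True.
From the singleton clause (T), T = True.
But (¬T) is also a unit clause — contradiction.
So every satisfying assignment has R = False.

False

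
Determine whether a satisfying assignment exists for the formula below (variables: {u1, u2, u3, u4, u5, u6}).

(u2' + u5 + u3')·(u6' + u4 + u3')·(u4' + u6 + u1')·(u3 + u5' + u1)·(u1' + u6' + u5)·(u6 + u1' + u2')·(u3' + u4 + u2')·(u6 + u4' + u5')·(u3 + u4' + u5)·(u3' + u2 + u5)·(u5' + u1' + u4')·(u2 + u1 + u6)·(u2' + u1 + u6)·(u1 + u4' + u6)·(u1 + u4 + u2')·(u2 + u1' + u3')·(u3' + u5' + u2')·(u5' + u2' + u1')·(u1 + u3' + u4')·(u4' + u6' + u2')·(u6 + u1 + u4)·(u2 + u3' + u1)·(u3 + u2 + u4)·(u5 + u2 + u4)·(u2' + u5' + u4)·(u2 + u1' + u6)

Try u2 = 0.
Try u3 = 0.
(u4) alone gives u4 = 1.
(u5) alone gives u5 = 1.
(u1) alone gives u1 = 1.
That conflicts with the unit clause (u1').
Backtrack on u3: now try u3 = 1.
(u5) alone gives u5 = 1.
(u1') alone gives u1 = 0.
That conflicts with the unit clause (u1).
Both values of u3 lead to a conflict.
Backtrack on u2: now try u2 = 1.
Try u5 = 1.
(u3') alone gives u3 = 0.
(u1) alone gives u1 = 1.
That conflicts with the unit clause (u1').
Backtrack on u5: now try u5 = 0.
(u3') alone gives u3 = 0.
(u4') alone gives u4 = 0.
(u1) alone gives u1 = 1.
(u6') alone gives u6 = 0.
That conflicts with the unit clause (u6).
Both values of u5 lead to a conflict.
Both values of u2 lead to a conflict.
No assignment satisfies every clause.

No, unsatisfiable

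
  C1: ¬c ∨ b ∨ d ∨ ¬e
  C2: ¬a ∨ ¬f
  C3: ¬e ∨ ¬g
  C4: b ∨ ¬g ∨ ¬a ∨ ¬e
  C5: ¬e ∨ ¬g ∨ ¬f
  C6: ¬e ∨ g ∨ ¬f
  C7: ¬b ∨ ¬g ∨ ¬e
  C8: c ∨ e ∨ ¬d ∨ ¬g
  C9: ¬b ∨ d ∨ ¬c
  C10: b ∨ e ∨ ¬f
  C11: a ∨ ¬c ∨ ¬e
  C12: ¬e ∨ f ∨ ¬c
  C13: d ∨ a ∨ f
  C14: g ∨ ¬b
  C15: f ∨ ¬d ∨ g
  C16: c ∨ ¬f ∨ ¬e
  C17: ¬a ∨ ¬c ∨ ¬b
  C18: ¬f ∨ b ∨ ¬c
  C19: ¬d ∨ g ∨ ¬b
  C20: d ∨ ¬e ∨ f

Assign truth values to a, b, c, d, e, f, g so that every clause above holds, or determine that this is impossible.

Branch on a: set a = True.
The clause (¬f) is unit, so f = False.
Branch on e: set e = False.
Branch on g: set g = False.
The clause (¬b) is unit, so b = False.
The clause (¬d) is unit, so d = False.
No clause remains; c is free.

a: True,  b: False,  c: True,  d: False,  e: False,  f: False,  g: False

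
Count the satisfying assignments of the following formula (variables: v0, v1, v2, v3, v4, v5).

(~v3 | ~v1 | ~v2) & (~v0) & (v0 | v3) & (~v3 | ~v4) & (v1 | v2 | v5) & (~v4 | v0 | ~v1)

There are 2^6 = 64 truth assignments over (v0, v1, v2, v3, v4, v5).
Split on v4. With v4 = 1, the clauses containing v4 are satisfied and ~v4 drops from the rest; 0 of the 2^5 = 32 assignments to the other variables satisfy what remains.
With v4 = 0, by the same count on the reduced clause set, 5 assignments work.
(One model: v0=F, v1=F, v2=F, v3=T, v4=F, v5=T.)
Total: 0 + 5 = 5.

5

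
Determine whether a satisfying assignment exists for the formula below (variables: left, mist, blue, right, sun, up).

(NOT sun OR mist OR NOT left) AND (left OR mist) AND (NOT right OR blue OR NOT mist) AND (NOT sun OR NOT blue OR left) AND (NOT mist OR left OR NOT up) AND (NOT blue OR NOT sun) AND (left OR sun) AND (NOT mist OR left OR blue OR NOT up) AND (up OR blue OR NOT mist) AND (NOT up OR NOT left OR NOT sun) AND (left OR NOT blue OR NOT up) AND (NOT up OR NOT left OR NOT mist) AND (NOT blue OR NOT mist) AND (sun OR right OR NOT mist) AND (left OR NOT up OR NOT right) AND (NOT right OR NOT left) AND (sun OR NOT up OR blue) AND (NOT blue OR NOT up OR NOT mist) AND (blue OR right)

Branch on left: set left = true.
From the singleton clause (NOT right), right = false.
From the singleton clause (blue), blue = true.
From the singleton clause (NOT sun), sun = false.
From the singleton clause (NOT mist), mist = false.
No clause remains; up is free.
A satisfying assignment: left ↦ true,  mist ↦ false,  blue ↦ true,  right ↦ false,  sun ↦ false,  up ↦ true.

Satisfiable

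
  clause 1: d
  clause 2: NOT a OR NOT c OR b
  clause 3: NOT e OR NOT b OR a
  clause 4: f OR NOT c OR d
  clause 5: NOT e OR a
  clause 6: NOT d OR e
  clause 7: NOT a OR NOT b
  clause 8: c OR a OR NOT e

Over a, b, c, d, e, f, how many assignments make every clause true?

There are 2^6 = 64 truth assignments over (a, b, c, d, e, f).
Split on c. With c = true, the clauses containing c are satisfied and NOT c drops from the rest; 0 of the 2^5 = 32 assignments to the other variables satisfy what remains.
With c = false, by the same count on the reduced clause set, 2 assignments work.
(One model: a=T, b=F, c=F, d=T, e=T, f=F.)
Total: 0 + 2 = 2.

2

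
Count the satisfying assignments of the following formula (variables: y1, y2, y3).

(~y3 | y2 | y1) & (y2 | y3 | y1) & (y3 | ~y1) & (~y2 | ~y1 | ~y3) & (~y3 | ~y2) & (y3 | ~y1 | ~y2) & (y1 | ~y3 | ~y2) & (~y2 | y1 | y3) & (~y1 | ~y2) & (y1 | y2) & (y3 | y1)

There are 2^3 = 8 truth assignments over (y1, y2, y3).
Split on y2. With y2 = 1, the clauses containing y2 are satisfied and ~y2 drops from the rest; 0 of the 2^2 = 4 assignments to the other variables satisfy what remains.
With y2 = 0, by the same count on the reduced clause set, 1 assignment works.
(One model: y1=T, y2=F, y3=T.)
Total: 0 + 1 = 1.

1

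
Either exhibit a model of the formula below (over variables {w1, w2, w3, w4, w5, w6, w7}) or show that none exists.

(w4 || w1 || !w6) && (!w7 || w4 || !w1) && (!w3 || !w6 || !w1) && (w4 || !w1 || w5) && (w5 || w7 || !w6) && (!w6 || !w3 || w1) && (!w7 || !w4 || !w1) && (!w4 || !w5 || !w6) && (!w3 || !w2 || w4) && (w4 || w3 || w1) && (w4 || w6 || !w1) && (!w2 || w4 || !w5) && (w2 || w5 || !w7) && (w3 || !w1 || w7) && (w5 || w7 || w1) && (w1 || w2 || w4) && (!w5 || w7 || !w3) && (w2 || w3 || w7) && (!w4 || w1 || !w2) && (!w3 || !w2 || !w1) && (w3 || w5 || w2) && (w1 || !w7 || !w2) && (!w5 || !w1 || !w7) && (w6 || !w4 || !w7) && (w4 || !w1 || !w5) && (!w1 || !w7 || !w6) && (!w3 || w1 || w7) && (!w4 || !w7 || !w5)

w1: true, w2: false, w3: true, w4: true, w5: false, w6: false, w7: false

Case w4 = true:
Case w7 = false:
Case w5 = false:
Unit clause (!w6) forces w6 = false.
Unit clause (w1) forces w1 = true.
Unit clause (w3) forces w3 = true.
Unit clause (!w2) forces w2 = false.
Every clause now holds.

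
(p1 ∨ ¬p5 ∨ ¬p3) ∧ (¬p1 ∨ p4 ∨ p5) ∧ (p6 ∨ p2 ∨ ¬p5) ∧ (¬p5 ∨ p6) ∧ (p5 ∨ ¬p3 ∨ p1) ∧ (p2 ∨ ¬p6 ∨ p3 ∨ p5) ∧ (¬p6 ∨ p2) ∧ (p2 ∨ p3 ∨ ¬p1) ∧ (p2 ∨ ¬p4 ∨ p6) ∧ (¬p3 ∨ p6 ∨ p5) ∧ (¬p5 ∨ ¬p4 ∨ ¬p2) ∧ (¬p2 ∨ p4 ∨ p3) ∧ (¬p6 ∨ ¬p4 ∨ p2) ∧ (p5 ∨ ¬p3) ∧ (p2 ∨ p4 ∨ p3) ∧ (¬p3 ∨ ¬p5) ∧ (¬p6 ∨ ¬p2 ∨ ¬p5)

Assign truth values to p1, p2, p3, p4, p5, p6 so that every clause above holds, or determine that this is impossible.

p1=True,  p2=True,  p3=False,  p4=True,  p5=False,  p6=False

Branch on p5: set p5 = False.
From the singleton clause (¬p3), p3 = False.
Branch on p1: set p1 = True.
From the singleton clause (p4), p4 = True.
From the singleton clause (p2), p2 = True.
No clause remains; p6 is free.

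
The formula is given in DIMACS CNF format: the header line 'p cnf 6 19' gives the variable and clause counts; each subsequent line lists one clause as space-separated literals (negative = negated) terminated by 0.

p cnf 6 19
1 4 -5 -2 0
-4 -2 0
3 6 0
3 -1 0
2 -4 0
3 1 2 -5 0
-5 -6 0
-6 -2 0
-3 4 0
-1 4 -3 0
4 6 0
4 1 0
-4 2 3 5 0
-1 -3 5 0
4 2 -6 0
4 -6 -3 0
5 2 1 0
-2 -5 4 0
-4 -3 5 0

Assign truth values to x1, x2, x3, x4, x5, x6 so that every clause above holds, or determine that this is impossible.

Case x4 = False:
The clause (¬x3) is unit, so x3 = False.
The clause (x6) is unit, so x6 = True.
The clause (¬x1) is unit, so x1 = False.
But (x1) is also a unit clause — contradiction.
Backtrack on x4: now try x4 = True.
The clause (¬x2) is unit, so x2 = False.
But (x2) is also a unit clause — contradiction.
Neither x4 = True nor x4 = False works.

UNSATISFIABLE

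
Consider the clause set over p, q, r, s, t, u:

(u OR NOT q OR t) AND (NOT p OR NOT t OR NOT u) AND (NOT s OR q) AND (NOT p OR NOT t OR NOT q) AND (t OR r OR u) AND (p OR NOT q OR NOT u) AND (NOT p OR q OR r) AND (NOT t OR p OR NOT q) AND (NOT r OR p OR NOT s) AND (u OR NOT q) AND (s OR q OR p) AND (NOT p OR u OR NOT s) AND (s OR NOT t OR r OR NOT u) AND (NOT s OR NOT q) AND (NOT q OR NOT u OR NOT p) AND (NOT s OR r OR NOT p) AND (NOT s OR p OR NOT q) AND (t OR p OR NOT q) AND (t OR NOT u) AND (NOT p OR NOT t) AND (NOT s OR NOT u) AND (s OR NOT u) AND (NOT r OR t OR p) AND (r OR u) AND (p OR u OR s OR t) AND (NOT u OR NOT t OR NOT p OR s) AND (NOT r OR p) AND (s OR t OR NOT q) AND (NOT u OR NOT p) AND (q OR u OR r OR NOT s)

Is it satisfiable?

Yes

Branch on s: set s = false.
Unit clause (NOT u) forces u = false.
Unit clause (NOT q) forces q = false.
Unit clause (p) forces p = true.
Unit clause (r) forces r = true.
Unit clause (NOT t) forces t = false.
All clauses are satisfied.
A satisfying assignment: p: true; q: false; r: true; s: false; t: false; u: false.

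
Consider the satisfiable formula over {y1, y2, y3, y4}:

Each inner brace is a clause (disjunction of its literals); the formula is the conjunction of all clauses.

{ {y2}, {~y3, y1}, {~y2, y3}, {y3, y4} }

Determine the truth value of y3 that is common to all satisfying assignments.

Suppose y3 = 0.
(y2) alone gives y2 = 1.
Now (~y2) is unsatisfied and unit — conflict.
So every satisfying assignment has y3 = True.

True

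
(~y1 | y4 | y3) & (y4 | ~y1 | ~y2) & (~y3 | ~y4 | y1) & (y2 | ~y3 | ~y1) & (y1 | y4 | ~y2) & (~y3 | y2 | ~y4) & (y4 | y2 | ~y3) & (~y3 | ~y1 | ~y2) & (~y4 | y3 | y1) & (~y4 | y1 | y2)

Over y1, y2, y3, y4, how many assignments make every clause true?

There are 2^4 = 16 truth assignments over (y1, y2, y3, y4).
Check each against the 10 clauses (columns in the order y1, y2, y3, y4):
  F F F F  ✓ satisfies all
  F F F T  ✗ fails (~y4 | y3 | y1)
  F F T F  ✗ fails (y4 | y2 | ~y3)
  F F T T  ✗ fails (~y3 | ~y4 | y1)
  F T F F  ✗ fails (y1 | y4 | ~y2)
  F T F T  ✗ fails (~y4 | y3 | y1)
  F T T F  ✗ fails (y1 | y4 | ~y2)
  F T T T  ✗ fails (~y3 | ~y4 | y1)
  T F F F  ✗ fails (~y1 | y4 | y3)
  T F F T  ✓ satisfies all
  T F T F  ✗ fails (y2 | ~y3 | ~y1)
  T F T T  ✗ fails (y2 | ~y3 | ~y1)
  T T F F  ✗ fails (~y1 | y4 | y3)
  T T F T  ✓ satisfies all
  T T T F  ✗ fails (y4 | ~y1 | ~y2)
  T T T T  ✗ fails (~y3 | ~y1 | ~y2)
3 of the 16 rows are models.

3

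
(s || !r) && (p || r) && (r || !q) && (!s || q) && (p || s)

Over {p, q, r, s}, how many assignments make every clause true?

There are 2^4 = 16 truth assignments over (p, q, r, s).
Check each against the 5 clauses (columns in the order p, q, r, s):
  F F F F  ✗ fails (p || r)
  F F F T  ✗ fails (p || r)
  F F T F  ✗ fails (s || !r)
  F F T T  ✗ fails (!s || q)
  F T F F  ✗ fails (p || r)
  F T F T  ✗ fails (p || r)
  F T T F  ✗ fails (s || !r)
  F T T T  ✓ satisfies all
  T F F F  ✓ satisfies all
  T F F T  ✗ fails (!s || q)
  T F T F  ✗ fails (s || !r)
  T F T T  ✗ fails (!s || q)
  T T F F  ✗ fails (r || !q)
  T T F T  ✗ fails (r || !q)
  T T T F  ✗ fails (s || !r)
  T T T T  ✓ satisfies all
3 of the 16 rows are models.

3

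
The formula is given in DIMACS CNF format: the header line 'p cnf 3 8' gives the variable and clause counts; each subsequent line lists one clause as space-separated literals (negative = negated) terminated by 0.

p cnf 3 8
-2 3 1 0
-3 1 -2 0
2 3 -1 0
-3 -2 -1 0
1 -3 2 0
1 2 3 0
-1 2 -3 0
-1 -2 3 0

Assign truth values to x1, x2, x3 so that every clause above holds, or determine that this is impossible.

Branch on x2: set x2 = False.
Branch on x3: set x3 = True.
From the singleton clause (x1), x1 = True.
But (¬x1) is also a unit clause — contradiction.
Backtrack on x3: now try x3 = False.
From the singleton clause (¬x1), x1 = False.
But (x1) is also a unit clause — contradiction.
Both values of x3 lead to a conflict.
Backtrack on x2: now try x2 = True.
Branch on x3: set x3 = True.
From the singleton clause (x1), x1 = True.
But (¬x1) is also a unit clause — contradiction.
Backtrack on x3: now try x3 = False.
From the singleton clause (x1), x1 = True.
But (¬x1) is also a unit clause — contradiction.
Both values of x3 lead to a conflict.
Both values of x2 lead to a conflict.

UNSATISFIABLE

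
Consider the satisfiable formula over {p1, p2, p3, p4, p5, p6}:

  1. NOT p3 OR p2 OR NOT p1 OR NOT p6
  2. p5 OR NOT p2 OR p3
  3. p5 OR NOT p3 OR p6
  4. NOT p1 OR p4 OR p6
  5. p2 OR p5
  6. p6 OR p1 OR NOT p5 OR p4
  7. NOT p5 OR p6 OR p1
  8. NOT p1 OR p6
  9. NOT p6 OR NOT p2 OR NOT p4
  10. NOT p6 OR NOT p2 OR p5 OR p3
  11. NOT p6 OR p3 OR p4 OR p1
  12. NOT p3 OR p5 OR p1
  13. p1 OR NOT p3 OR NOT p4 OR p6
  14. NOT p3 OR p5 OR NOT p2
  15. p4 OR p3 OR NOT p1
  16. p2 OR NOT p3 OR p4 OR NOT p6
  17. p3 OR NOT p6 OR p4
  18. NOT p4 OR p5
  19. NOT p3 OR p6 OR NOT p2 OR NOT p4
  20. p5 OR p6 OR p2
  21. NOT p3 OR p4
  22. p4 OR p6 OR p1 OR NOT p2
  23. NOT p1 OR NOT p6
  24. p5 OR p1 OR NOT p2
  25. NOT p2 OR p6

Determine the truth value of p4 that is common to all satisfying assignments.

True

Suppose p4 = false.
From the singleton clause (NOT p3), p3 = false.
From the singleton clause (NOT p1), p1 = false.
From the singleton clause (NOT p6), p6 = false.
From the singleton clause (NOT p5), p5 = false.
From the singleton clause (NOT p2), p2 = false.
But (p2) is also a unit clause — contradiction.
So every satisfying assignment has p4 = True.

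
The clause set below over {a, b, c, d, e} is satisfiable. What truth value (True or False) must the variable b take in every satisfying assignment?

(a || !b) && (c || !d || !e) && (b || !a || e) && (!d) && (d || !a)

Suppose b = true.
(a) alone gives a = true.
(!d) alone gives d = false.
Now (d) is unsatisfied and unit — conflict.
So every satisfying assignment has b = False.

False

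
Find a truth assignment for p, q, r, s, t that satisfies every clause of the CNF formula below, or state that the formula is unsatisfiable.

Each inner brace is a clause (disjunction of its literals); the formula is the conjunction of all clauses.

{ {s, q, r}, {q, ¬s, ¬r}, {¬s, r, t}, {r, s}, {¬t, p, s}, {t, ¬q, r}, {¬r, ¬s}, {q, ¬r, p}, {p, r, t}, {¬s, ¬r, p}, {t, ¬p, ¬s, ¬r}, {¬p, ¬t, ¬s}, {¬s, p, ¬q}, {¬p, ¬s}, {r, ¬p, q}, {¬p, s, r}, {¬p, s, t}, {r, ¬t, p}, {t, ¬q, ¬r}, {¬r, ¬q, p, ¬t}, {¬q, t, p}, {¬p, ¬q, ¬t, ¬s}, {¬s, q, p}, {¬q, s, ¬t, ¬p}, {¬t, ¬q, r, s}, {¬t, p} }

Suppose r = True.
From the singleton clause (¬s), s = False.
Suppose t = True.
From the singleton clause (p), p = True.
From the singleton clause (¬q), q = False.
Every clause now holds.

p ↦ True,  q ↦ False,  r ↦ True,  s ↦ False,  t ↦ True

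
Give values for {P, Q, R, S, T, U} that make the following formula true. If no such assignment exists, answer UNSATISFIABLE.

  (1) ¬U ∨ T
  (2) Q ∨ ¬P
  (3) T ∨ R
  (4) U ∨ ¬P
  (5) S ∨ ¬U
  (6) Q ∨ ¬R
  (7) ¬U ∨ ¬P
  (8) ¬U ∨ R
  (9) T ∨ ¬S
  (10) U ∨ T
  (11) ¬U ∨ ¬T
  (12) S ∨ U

P ↦ False,  Q ↦ True,  R ↦ True,  S ↦ True,  T ↦ True,  U ↦ False

Branch on U: set U = False.
Unit clause (¬P) forces P = False.
Unit clause (T) forces T = True.
Unit clause (S) forces S = True.
Branch on Q: set Q = True.
All clauses hold; R can take either value.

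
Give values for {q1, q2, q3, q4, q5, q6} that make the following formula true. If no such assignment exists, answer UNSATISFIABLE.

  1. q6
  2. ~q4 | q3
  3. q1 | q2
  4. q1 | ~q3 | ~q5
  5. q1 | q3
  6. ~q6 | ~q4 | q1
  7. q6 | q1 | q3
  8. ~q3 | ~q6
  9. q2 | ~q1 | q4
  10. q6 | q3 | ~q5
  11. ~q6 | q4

The clause (q6) is unit, so q6 = 1.
The clause (~q3) is unit, so q3 = 0.
The clause (~q4) is unit, so q4 = 0.
That conflicts with the unit clause (q4).

UNSATISFIABLE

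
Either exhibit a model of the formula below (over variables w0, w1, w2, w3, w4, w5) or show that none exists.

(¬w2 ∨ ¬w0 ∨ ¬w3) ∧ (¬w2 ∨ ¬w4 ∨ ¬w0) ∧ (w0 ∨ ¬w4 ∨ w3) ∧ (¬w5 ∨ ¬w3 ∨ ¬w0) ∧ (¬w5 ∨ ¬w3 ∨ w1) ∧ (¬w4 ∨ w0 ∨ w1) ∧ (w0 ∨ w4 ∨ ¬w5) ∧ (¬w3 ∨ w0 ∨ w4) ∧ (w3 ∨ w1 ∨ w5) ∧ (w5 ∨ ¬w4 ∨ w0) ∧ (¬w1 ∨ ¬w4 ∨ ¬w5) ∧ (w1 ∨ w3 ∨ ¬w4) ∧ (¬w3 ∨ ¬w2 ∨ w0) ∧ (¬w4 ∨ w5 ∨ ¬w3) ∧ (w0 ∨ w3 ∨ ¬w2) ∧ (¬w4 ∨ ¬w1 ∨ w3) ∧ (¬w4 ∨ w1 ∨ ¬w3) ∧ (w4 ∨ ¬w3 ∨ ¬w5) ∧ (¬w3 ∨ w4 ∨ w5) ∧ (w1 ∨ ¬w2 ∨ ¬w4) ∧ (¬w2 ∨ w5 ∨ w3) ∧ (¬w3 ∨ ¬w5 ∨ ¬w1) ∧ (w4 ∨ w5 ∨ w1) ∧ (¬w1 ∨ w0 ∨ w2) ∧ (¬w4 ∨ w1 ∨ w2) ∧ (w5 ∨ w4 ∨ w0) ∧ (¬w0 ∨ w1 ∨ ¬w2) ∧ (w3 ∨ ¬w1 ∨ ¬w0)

w0 ↦ True, w1 ↦ False, w2 ↦ False, w3 ↦ False, w4 ↦ False, w5 ↦ True

Branch on w2: set w2 = False.
Branch on w1: set w1 = False.
Unit clause (¬w4) forces w4 = False.
Unit clause (w5) forces w5 = True.
Unit clause (¬w3) forces w3 = False.
Unit clause (w0) forces w0 = True.
All clauses are satisfied.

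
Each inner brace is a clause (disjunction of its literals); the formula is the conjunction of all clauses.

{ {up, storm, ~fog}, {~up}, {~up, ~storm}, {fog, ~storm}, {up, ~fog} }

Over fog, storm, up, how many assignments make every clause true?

1

There are 2^3 = 8 truth assignments over (fog, storm, up).
Split on storm. With storm = 1, the clauses containing storm are satisfied and ~storm drops from the rest; 0 of the 2^2 = 4 assignments to the other variables satisfy what remains.
With storm = 0, by the same count on the reduced clause set, 1 assignment works.
Total: 0 + 1 = 1.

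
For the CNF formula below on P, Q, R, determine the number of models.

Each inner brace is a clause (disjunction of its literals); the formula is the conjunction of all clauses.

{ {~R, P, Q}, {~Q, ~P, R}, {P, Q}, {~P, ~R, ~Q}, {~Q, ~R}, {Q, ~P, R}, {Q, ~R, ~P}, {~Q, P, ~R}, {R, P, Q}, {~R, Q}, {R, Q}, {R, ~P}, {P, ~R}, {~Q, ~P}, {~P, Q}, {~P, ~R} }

There are 2^3 = 8 truth assignments over (P, Q, R).
Check each against the 16 clauses (columns in the order P, Q, R):
  F F F  ✗ fails (P | Q)
  F F T  ✗ fails (~R | P | Q)
  F T F  ✓ satisfies all
  F T T  ✗ fails (~Q | ~R)
  T F F  ✗ fails (Q | ~P | R)
  T F T  ✗ fails (Q | ~R | ~P)
  T T F  ✗ fails (~Q | ~P | R)
  T T T  ✗ fails (~P | ~R | ~Q)
1 of the 8 rows is a model.

1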